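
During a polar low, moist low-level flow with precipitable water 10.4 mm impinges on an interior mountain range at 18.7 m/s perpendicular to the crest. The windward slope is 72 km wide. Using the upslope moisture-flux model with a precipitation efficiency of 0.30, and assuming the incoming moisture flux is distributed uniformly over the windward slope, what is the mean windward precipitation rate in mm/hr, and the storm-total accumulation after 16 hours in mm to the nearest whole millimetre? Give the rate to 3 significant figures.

R ≈ 2.92 mm/hr; total ≈ 47 mm

Incoming column moisture flux per unit ridge length: F = V × PW = 18.7 × 10.4 = 194.48 mm·m/s.
Spread over the 72 km slope with efficiency ε = 0.30: R = ε·F/W = 0.30 × 194.48 / 72000 m = 8.103e-04 mm/s.
R = 8.103e-04 × 3600 = 2.92 mm/hr.
Over 16 h: total = 2.92 × 16 = 46.72 ≈ 47 mm.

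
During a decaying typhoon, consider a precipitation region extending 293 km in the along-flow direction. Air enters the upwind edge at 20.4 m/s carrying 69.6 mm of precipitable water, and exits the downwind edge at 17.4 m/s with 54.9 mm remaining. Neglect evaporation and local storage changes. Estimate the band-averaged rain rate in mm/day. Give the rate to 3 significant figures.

R ≈ 137 mm/day

Column moisture flux per unit crosswind length is F = V × PW.
Inflow: F_in = 20.4 × 69.6 = 1419.84 mm·m/s
Outflow: F_out = 17.4 × 54.9 = 955.26 mm·m/s
Steady-state rate R = (F_in − F_out)/L = (1419.84 − 955.26) / 293000 m = 1.586e-03 mm/s.
R = 1.586e-03 × 3600 × 24 = 137 mm/day.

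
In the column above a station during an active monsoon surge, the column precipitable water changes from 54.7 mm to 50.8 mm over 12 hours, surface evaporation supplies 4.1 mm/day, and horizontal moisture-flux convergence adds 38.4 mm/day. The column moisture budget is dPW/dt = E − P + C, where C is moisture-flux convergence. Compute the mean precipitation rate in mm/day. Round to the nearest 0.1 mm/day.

dPW/dt = (50.8 − 54.7) mm / (12/24 day) = -7.800 mm/day.
P = E + C − dPW/dt = 4.1 + (38.4) − (-7.800) = 50.3 mm/day.

P ≈ 50.3 mm/day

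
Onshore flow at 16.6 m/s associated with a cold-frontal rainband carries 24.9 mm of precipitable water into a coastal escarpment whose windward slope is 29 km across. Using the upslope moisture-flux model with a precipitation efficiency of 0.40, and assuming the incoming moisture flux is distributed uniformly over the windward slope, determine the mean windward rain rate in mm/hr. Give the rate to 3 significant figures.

Incoming column moisture flux per unit ridge length: F = V × PW = 16.6 × 24.9 = 413.34 mm·m/s.
Spread over the 29 km slope with efficiency ε = 0.40: R = ε·F/W = 0.40 × 413.34 / 29000 m = 5.701e-03 mm/s.
R = 5.701e-03 × 3600 = 20.5 mm/hr.

R ≈ 20.5 mm/hr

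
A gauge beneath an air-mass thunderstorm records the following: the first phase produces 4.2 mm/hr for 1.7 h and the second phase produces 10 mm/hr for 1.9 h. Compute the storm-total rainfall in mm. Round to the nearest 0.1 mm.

total ≈ 26.1 mm

Total = Σ Rᵢ Δtᵢ = 4.2 × 1.7 + 10 × 1.9
      = 7.14 + 19 = 26.1 mm.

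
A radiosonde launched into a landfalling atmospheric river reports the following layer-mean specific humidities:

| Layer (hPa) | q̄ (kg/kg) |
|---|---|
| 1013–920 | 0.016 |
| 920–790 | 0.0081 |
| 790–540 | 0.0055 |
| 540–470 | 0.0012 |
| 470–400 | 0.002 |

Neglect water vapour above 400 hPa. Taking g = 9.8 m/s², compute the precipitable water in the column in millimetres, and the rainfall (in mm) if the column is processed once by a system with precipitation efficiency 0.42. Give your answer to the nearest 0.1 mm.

Precipitable water is the column-integrated vapour mass per unit area: PW = (1/g) Σ q̄ Δp, with q in kg/kg and Δp in Pa (1 kg/m² of water = 1 mm).
Layer 1013–920 hPa: Δp = 93 hPa = 9300 Pa, q̄ = 0.016 kg/kg → 0.016 × 9300 / 9.8 = 15.18 mm
Layer 920–790 hPa: Δp = 130 hPa = 13000 Pa, q̄ = 0.0081 kg/kg → 0.0081 × 13000 / 9.8 = 10.74 mm
Layer 790–540 hPa: Δp = 250 hPa = 25000 Pa, q̄ = 0.0055 kg/kg → 0.0055 × 25000 / 9.8 = 14.03 mm
Layer 540–470 hPa: Δp = 70 hPa = 7000 Pa, q̄ = 0.0012 kg/kg → 0.0012 × 7000 / 9.8 = 0.86 mm
Layer 470–400 hPa: Δp = 70 hPa = 7000 Pa, q̄ = 0.002 kg/kg → 0.002 × 7000 / 9.8 = 1.43 mm
PW = 15.18 + 10.74 + 14.03 + 0.86 + 1.43 = 42.24 ≈ 42.2 mm.
Rainfall = ε × PW = 0.42 × 42.2 = 17.7 mm.

PW ≈ 42.2 mm; rainfall ≈ 17.7 mm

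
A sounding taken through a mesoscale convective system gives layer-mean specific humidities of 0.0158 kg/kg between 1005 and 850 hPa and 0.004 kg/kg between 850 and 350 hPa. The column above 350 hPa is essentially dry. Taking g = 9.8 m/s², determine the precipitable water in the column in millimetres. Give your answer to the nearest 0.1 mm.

PW ≈ 45.4 mm

Precipitable water is the column-integrated vapour mass per unit area: PW = (1/g) Σ q̄ Δp, with q in kg/kg and Δp in Pa (1 kg/m² of water = 1 mm).
Layer 1005–850 hPa: Δp = 155 hPa = 15500 Pa, q̄ = 0.0158 kg/kg → 0.0158 × 15500 / 9.8 = 24.99 mm
Layer 850–350 hPa: Δp = 500 hPa = 50000 Pa, q̄ = 0.004 kg/kg → 0.004 × 50000 / 9.8 = 20.41 mm
PW = 24.99 + 20.41 = 45.40 ≈ 45.4 mm.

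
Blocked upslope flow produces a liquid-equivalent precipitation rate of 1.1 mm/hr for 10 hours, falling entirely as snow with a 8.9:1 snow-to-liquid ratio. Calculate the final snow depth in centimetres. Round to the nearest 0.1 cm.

snow depth ≈ 9.8 cm

Liquid-equivalent depth = 1.1 × 10 = 11 mm.
Snow depth = 11 mm × 8.9 = 97.9 mm = 9.8 cm.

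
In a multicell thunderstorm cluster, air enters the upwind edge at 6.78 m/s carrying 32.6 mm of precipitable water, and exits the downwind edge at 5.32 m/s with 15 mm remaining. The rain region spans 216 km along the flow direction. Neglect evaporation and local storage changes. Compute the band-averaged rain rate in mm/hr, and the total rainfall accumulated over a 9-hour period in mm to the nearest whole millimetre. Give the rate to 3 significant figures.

Column moisture flux per unit crosswind length is F = V × PW.
Inflow: F_in = 6.78 × 32.6 = 221.028 mm·m/s
Outflow: F_out = 5.32 × 15 = 79.8 mm·m/s
Steady-state rate R = (F_in − F_out)/L = (221.028 − 79.8) / 216000 m = 6.538e-04 mm/s.
R = 6.538e-04 × 3600 = 2.35 mm/hr.
Over 9 h: total = 2.35 × 9 = 21.15 ≈ 21 mm.

R ≈ 2.35 mm/hr; total ≈ 21 mm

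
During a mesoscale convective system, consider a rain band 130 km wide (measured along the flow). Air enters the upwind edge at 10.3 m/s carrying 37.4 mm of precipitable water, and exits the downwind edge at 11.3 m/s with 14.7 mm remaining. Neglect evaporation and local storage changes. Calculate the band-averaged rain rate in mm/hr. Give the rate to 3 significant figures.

R ≈ 6.07 mm/hr

Column moisture flux per unit crosswind length is F = V × PW.
Inflow: F_in = 10.3 × 37.4 = 385.22 mm·m/s
Outflow: F_out = 11.3 × 14.7 = 166.11 mm·m/s
Steady-state rate R = (F_in − F_out)/L = (385.22 − 166.11) / 130000 m = 1.685e-03 mm/s.
R = 1.685e-03 × 3600 = 6.07 mm/hr.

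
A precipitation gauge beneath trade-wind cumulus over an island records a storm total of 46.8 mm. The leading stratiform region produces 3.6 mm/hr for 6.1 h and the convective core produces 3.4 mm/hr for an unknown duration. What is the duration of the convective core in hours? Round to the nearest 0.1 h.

Known phases: 3.6 × 6.1 = 21.96 mm.
Remaining depth = 46.8 − 21.96 = 24.84 mm.
Duration = 24.84 / 3.4 = 7.3 h.

duration ≈ 7.3 h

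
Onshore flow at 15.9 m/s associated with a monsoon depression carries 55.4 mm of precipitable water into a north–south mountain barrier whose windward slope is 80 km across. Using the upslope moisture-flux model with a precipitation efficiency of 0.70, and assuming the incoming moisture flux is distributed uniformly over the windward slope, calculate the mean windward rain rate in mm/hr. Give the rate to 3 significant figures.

R ≈ 27.7 mm/hr

Incoming column moisture flux per unit ridge length: F = V × PW = 15.9 × 55.4 = 880.86 mm·m/s.
Spread over the 80 km slope with efficiency ε = 0.70: R = ε·F/W = 0.70 × 880.86 / 80000 m = 7.708e-03 mm/s.
R = 7.708e-03 × 3600 = 27.7 mm/hr.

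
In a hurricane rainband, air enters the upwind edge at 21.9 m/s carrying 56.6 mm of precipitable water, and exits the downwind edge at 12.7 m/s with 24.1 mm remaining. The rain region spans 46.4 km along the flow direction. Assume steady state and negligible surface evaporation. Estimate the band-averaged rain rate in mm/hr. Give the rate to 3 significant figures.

R ≈ 72.4 mm/hr

Column moisture flux per unit crosswind length is F = V × PW.
Inflow: F_in = 21.9 × 56.6 = 1239.54 mm·m/s
Outflow: F_out = 12.7 × 24.1 = 306.07 mm·m/s
Steady-state rate R = (F_in − F_out)/L = (1239.54 − 306.07) / 46400 m = 2.012e-02 mm/s.
R = 2.012e-02 × 3600 = 72.4 mm/hr.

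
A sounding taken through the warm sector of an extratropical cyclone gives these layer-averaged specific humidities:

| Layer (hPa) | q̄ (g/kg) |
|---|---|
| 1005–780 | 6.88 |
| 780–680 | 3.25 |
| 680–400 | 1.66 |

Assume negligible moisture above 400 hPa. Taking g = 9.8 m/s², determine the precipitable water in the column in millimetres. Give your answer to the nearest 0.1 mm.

PW ≈ 23.9 mm

Precipitable water is the column-integrated vapour mass per unit area: PW = (1/g) Σ q̄ Δp, with q in kg/kg and Δp in Pa (1 kg/m² of water = 1 mm).
Layer 1005–780 hPa: Δp = 225 hPa = 22500 Pa, q̄ = 0.00688 kg/kg → 0.00688 × 22500 / 9.8 = 15.80 mm
Layer 780–680 hPa: Δp = 100 hPa = 10000 Pa, q̄ = 0.00325 kg/kg → 0.00325 × 10000 / 9.8 = 3.32 mm
Layer 680–400 hPa: Δp = 280 hPa = 28000 Pa, q̄ = 0.00166 kg/kg → 0.00166 × 28000 / 9.8 = 4.74 mm
PW = 15.80 + 3.32 + 4.74 = 23.86 ≈ 23.9 mm.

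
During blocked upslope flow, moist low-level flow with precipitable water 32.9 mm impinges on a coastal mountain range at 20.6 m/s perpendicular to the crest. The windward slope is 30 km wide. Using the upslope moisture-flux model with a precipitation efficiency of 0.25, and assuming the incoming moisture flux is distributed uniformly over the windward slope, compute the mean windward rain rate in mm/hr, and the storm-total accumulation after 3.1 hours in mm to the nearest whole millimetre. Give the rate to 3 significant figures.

Incoming column moisture flux per unit ridge length: F = V × PW = 20.6 × 32.9 = 677.74 mm·m/s.
Spread over the 30 km slope with efficiency ε = 0.25: R = ε·F/W = 0.25 × 677.74 / 30000 m = 5.648e-03 mm/s.
R = 5.648e-03 × 3600 = 20.3 mm/hr.
Over 3.1 h: total = 20.3 × 3.1 = 62.93 ≈ 63 mm.

R ≈ 20.3 mm/hr; total ≈ 63 mm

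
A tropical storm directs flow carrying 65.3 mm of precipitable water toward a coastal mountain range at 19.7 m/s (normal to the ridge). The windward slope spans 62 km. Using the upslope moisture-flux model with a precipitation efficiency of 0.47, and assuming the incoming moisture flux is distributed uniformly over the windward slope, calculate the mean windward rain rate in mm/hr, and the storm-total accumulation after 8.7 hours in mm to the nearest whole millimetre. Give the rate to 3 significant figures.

Incoming column moisture flux per unit ridge length: F = V × PW = 19.7 × 65.3 = 1286.41 mm·m/s.
Spread over the 62 km slope with efficiency ε = 0.47: R = ε·F/W = 0.47 × 1286.41 / 62000 m = 9.752e-03 mm/s.
R = 9.752e-03 × 3600 = 35.1 mm/hr.
Over 8.7 h: total = 35.1 × 8.7 = 305.37 ≈ 305 mm.

R ≈ 35.1 mm/hr; total ≈ 305 mm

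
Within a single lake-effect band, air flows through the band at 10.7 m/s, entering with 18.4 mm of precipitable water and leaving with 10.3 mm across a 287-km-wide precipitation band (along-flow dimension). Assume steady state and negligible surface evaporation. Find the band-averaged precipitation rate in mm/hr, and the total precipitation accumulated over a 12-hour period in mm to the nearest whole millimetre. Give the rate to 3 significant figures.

Column moisture flux per unit crosswind length is F = V × PW.
Inflow: F_in = 10.7 × 18.4 = 196.88 mm·m/s
Outflow: F_out = 10.7 × 10.3 = 110.21 mm·m/s
Steady-state rate R = (F_in − F_out)/L = (196.88 − 110.21) / 287000 m = 3.020e-04 mm/s.
R = 3.020e-04 × 3600 = 1.09 mm/hr.
Over 12 h: total = 1.09 × 12 = 13.08 ≈ 13 mm.

R ≈ 1.09 mm/hr; total ≈ 13 mm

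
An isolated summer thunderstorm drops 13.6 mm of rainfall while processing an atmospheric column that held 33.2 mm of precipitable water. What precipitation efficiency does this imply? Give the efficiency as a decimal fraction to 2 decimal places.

ε = rainfall / PW = 13.6 / 33.2 = 0.41.

ε ≈ 0.41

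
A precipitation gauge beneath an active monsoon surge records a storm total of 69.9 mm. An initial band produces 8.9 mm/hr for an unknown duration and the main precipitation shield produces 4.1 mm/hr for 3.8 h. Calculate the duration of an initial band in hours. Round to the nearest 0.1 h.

duration ≈ 6.1 h

Known phases: 4.1 × 3.8 = 15.58 mm.
Remaining depth = 69.9 − 15.58 = 54.32 mm.
Duration = 54.32 / 8.9 = 6.1 h.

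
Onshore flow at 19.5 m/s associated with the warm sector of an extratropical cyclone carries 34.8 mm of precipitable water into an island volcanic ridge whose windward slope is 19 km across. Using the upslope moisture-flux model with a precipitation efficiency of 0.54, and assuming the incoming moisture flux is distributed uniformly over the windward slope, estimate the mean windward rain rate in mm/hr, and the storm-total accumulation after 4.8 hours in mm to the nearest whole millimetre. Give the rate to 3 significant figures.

Incoming column moisture flux per unit ridge length: F = V × PW = 19.5 × 34.8 = 678.6 mm·m/s.
Spread over the 19 km slope with efficiency ε = 0.54: R = ε·F/W = 0.54 × 678.6 / 19000 m = 1.929e-02 mm/s.
R = 1.929e-02 × 3600 = 69.4 mm/hr.
Over 4.8 h: total = 69.4 × 4.8 = 333.12 ≈ 333 mm.

R ≈ 69.4 mm/hr; total ≈ 333 mm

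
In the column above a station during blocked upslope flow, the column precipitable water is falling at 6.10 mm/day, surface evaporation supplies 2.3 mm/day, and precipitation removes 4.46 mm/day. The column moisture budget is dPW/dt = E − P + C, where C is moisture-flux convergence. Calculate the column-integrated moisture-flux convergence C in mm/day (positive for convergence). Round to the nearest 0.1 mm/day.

C ≈ -3.9 mm/day

dPW/dt = -6.10 mm/day.
C = dPW/dt − E + P = (-6.10) − 2.3 + 4.46 = -3.9 mm/day.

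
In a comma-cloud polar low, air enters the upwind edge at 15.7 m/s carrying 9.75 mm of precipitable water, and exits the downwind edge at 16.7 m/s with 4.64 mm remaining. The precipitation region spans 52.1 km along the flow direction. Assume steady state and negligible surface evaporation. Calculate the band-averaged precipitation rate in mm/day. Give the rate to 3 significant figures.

Column moisture flux per unit crosswind length is F = V × PW.
Inflow: F_in = 15.7 × 9.75 = 153.075 mm·m/s
Outflow: F_out = 16.7 × 4.64 = 77.488 mm·m/s
Steady-state rate R = (F_in − F_out)/L = (153.075 − 77.488) / 52100 m = 1.451e-03 mm/s.
R = 1.451e-03 × 3600 × 24 = 125 mm/day.

R ≈ 125 mm/day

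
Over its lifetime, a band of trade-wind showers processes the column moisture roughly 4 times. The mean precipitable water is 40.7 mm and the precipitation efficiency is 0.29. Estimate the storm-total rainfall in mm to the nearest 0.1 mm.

Each cycle deposits ε × PW = 0.29 × 40.7 = 11.803 mm.
Over 4 cycles: 4 × 11.803 = 47.2 mm.

rainfall ≈ 47.2 mm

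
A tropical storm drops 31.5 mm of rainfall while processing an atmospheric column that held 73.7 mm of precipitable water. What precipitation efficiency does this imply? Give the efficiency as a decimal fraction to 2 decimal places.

ε ≈ 0.43

ε = rainfall / PW = 31.5 / 73.7 = 0.43.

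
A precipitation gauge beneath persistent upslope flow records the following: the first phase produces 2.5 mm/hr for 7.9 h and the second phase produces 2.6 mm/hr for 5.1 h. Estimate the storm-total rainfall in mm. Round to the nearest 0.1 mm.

Total = Σ Rᵢ Δtᵢ = 2.5 × 7.9 + 2.6 × 5.1
      = 19.75 + 13.26 = 33.0 mm.

total ≈ 33.0 mm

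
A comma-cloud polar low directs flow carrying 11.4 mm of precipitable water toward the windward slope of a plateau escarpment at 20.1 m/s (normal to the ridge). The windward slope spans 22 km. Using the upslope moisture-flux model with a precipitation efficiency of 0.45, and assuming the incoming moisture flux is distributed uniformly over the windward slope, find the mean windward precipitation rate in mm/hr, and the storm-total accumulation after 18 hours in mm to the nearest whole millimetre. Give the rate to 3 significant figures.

Incoming column moisture flux per unit ridge length: F = V × PW = 20.1 × 11.4 = 229.14 mm·m/s.
Spread over the 22 km slope with efficiency ε = 0.45: R = ε·F/W = 0.45 × 229.14 / 22000 m = 4.687e-03 mm/s.
R = 4.687e-03 × 3600 = 16.9 mm/hr.
Over 18 h: total = 16.9 × 18 = 304.2 ≈ 304 mm.

R ≈ 16.9 mm/hr; total ≈ 304 mm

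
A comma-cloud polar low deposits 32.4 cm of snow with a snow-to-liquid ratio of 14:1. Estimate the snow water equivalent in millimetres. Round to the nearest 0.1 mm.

SWE = snow depth / ratio = 32.4 cm / 14 = 2.314 cm = 23.1 mm.

SWE ≈ 23.1 mm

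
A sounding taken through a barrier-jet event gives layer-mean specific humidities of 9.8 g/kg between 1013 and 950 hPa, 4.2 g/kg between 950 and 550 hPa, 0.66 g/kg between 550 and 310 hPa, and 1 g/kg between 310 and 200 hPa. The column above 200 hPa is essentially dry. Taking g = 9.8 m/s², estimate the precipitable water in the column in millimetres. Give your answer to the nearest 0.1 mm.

PW ≈ 26.2 mm

Precipitable water is the column-integrated vapour mass per unit area: PW = (1/g) Σ q̄ Δp, with q in kg/kg and Δp in Pa (1 kg/m² of water = 1 mm).
Layer 1013–950 hPa: Δp = 63 hPa = 6300 Pa, q̄ = 0.0098 kg/kg → 0.0098 × 6300 / 9.8 = 6.30 mm
Layer 950–550 hPa: Δp = 400 hPa = 40000 Pa, q̄ = 0.0042 kg/kg → 0.0042 × 40000 / 9.8 = 17.14 mm
Layer 550–310 hPa: Δp = 240 hPa = 24000 Pa, q̄ = 0.00066 kg/kg → 0.00066 × 24000 / 9.8 = 1.62 mm
Layer 310–200 hPa: Δp = 110 hPa = 11000 Pa, q̄ = 0.001 kg/kg → 0.001 × 11000 / 9.8 = 1.12 mm
PW = 6.30 + 17.14 + 1.62 + 1.12 = 26.18 ≈ 26.2 mm.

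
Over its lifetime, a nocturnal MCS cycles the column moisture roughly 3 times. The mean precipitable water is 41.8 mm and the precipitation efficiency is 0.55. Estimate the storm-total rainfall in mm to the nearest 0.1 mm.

Each cycle deposits ε × PW = 0.55 × 41.8 = 22.99 mm.
Over 3 cycles: 3 × 22.99 = 69.0 mm.

rainfall ≈ 69.0 mm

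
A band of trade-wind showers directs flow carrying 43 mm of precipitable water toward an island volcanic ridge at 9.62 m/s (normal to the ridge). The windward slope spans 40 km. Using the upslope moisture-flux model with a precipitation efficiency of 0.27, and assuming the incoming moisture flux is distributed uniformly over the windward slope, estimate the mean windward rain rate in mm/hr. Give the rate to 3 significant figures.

Incoming column moisture flux per unit ridge length: F = V × PW = 9.62 × 43 = 413.66 mm·m/s.
Spread over the 40 km slope with efficiency ε = 0.27: R = ε·F/W = 0.27 × 413.66 / 40000 m = 2.792e-03 mm/s.
R = 2.792e-03 × 3600 = 10.1 mm/hr.

R ≈ 10.1 mm/hr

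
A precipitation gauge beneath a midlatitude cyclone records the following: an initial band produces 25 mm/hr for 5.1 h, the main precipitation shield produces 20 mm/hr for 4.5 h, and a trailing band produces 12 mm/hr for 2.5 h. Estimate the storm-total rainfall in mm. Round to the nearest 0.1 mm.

total ≈ 247.5 mm

Total = Σ Rᵢ Δtᵢ = 25 × 5.1 + 20 × 4.5 + 12 × 2.5
      = 127.5 + 90 + 30 = 247.5 mm.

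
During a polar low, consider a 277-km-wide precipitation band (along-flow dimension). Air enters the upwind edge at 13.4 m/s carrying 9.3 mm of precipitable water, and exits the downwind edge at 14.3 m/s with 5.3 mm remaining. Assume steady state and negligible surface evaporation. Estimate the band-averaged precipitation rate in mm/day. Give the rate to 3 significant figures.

R ≈ 15.2 mm/day

Column moisture flux per unit crosswind length is F = V × PW.
Inflow: F_in = 13.4 × 9.3 = 124.62 mm·m/s
Outflow: F_out = 14.3 × 5.3 = 75.79 mm·m/s
Steady-state rate R = (F_in − F_out)/L = (124.62 − 75.79) / 277000 m = 1.763e-04 mm/s.
R = 1.763e-04 × 3600 × 24 = 15.2 mm/day.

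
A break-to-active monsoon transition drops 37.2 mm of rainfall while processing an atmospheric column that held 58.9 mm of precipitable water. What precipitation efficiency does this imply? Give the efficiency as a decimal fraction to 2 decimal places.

ε ≈ 0.63

ε = rainfall / PW = 37.2 / 58.9 = 0.63.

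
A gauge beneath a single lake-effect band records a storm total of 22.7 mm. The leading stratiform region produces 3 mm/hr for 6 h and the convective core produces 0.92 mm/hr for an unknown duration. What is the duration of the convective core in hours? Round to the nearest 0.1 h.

Known phases: 3 × 6 = 18 mm.
Remaining depth = 22.7 − 18 = 4.7 mm.
Duration = 4.7 / 0.92 = 5.1 h.

duration ≈ 5.1 h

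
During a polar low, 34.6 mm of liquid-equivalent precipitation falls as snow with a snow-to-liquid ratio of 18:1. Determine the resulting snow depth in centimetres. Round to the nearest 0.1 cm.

snow depth ≈ 62.3 cm

Snow depth = liquid × ratio = 34.6 mm × 18 = 622.8 mm = 62.3 cm.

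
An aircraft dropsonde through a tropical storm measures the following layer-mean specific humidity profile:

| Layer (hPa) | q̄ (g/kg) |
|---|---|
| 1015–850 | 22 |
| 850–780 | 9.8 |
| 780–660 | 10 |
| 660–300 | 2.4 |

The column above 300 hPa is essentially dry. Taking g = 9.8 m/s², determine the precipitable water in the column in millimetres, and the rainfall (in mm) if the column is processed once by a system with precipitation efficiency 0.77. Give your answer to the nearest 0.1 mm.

Precipitable water is the column-integrated vapour mass per unit area: PW = (1/g) Σ q̄ Δp, with q in kg/kg and Δp in Pa (1 kg/m² of water = 1 mm).
Layer 1015–850 hPa: Δp = 165 hPa = 16500 Pa, q̄ = 0.022 kg/kg → 0.022 × 16500 / 9.8 = 37.04 mm
Layer 850–780 hPa: Δp = 70 hPa = 7000 Pa, q̄ = 0.0098 kg/kg → 0.0098 × 7000 / 9.8 = 7.00 mm
Layer 780–660 hPa: Δp = 120 hPa = 12000 Pa, q̄ = 0.01 kg/kg → 0.01 × 12000 / 9.8 = 12.24 mm
Layer 660–300 hPa: Δp = 360 hPa = 36000 Pa, q̄ = 0.0024 kg/kg → 0.0024 × 36000 / 9.8 = 8.82 mm
PW = 37.04 + 7.00 + 12.24 + 8.82 = 65.10 ≈ 65.1 mm.
Rainfall = ε × PW = 0.77 × 65.1 = 50.1 mm.

PW ≈ 65.1 mm; rainfall ≈ 50.1 mm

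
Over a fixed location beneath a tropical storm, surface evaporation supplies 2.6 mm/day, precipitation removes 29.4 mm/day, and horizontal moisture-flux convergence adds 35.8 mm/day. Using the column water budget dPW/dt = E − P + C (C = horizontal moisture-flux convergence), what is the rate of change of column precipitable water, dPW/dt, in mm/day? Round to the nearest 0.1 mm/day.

dPW/dt = E − P + C = 2.6 − 29.4 + (35.8) = 9.0 mm/day.

dPW/dt ≈ 9.0 mm/day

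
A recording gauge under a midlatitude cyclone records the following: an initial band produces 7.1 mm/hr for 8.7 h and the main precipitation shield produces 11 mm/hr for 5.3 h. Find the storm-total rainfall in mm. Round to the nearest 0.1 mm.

total ≈ 120.1 mm

Total = Σ Rᵢ Δtᵢ = 7.1 × 8.7 + 11 × 5.3
      = 61.77 + 58.3 = 120.1 mm.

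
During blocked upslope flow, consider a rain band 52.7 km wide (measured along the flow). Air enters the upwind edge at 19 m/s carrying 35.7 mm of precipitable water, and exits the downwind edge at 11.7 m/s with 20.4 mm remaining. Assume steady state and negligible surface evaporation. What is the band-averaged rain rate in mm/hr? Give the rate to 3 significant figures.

Column moisture flux per unit crosswind length is F = V × PW.
Inflow: F_in = 19 × 35.7 = 678.3 mm·m/s
Outflow: F_out = 11.7 × 20.4 = 238.68 mm·m/s
Steady-state rate R = (F_in − F_out)/L = (678.3 − 238.68) / 52700 m = 8.342e-03 mm/s.
R = 8.342e-03 × 3600 = 30.0 mm/hr.

R ≈ 30.0 mm/hr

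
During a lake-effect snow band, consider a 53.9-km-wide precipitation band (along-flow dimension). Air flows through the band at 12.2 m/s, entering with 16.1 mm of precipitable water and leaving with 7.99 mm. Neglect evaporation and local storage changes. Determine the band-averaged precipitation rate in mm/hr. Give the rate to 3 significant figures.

Column moisture flux per unit crosswind length is F = V × PW.
Inflow: F_in = 12.2 × 16.1 = 196.42 mm·m/s
Outflow: F_out = 12.2 × 7.99 = 97.478 mm·m/s
Steady-state rate R = (F_in − F_out)/L = (196.42 − 97.478) / 53900 m = 1.836e-03 mm/s.
R = 1.836e-03 × 3600 = 6.61 mm/hr.

R ≈ 6.61 mm/hr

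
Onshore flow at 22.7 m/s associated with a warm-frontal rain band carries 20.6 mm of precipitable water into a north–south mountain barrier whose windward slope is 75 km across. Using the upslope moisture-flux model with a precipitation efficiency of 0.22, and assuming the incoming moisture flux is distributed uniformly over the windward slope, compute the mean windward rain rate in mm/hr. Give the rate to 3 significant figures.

R ≈ 4.94 mm/hr

Incoming column moisture flux per unit ridge length: F = V × PW = 22.7 × 20.6 = 467.62 mm·m/s.
Spread over the 75 km slope with efficiency ε = 0.22: R = ε·F/W = 0.22 × 467.62 / 75000 m = 1.372e-03 mm/s.
R = 1.372e-03 × 3600 = 4.94 mm/hr.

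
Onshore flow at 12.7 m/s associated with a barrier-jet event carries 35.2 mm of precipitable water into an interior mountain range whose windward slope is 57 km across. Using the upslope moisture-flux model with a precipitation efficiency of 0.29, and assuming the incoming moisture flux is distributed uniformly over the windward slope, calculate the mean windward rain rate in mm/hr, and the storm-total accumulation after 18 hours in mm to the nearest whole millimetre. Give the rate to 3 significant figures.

R ≈ 8.19 mm/hr; total ≈ 147 mm

Incoming column moisture flux per unit ridge length: F = V × PW = 12.7 × 35.2 = 447.04 mm·m/s.
Spread over the 57 km slope with efficiency ε = 0.29: R = ε·F/W = 0.29 × 447.04 / 57000 m = 2.274e-03 mm/s.
R = 2.274e-03 × 3600 = 8.19 mm/hr.
Over 18 h: total = 8.19 × 18 = 147.42 ≈ 147 mm.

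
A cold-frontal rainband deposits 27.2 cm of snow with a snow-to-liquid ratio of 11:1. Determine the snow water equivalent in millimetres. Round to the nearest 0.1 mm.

SWE ≈ 24.7 mm

SWE = snow depth / ratio = 27.2 cm / 11 = 2.473 cm = 24.7 mm.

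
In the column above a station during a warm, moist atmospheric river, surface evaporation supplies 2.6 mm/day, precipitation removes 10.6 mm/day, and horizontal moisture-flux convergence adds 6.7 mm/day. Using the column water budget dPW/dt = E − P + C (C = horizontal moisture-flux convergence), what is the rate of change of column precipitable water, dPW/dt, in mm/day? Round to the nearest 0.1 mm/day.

dPW/dt ≈ -1.3 mm/day

dPW/dt = E − P + C = 2.6 − 10.6 + (6.7) = -1.3 mm/day.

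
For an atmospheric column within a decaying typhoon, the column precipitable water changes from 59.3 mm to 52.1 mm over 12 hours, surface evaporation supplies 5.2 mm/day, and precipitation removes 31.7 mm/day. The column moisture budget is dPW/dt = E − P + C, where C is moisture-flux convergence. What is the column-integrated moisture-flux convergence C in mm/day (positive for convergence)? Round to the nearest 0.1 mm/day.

C ≈ 12.1 mm/day

dPW/dt = (52.1 − 59.3) mm / (12/24 day) = -14.400 mm/day.
C = dPW/dt − E + P = (-14.400) − 5.2 + 31.7 = 12.1 mm/day.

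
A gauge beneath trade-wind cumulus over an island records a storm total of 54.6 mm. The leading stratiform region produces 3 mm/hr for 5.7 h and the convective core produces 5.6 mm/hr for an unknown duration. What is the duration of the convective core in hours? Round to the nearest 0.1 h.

duration ≈ 6.7 h

Known phases: 3 × 5.7 = 17.1 mm.
Remaining depth = 54.6 − 17.1 = 37.5 mm.
Duration = 37.5 / 5.6 = 6.7 h.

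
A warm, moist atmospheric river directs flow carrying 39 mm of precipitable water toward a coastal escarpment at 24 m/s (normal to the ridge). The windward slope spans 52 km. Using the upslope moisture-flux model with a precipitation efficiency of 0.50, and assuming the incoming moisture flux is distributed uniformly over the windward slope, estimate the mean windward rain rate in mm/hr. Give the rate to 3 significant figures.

Incoming column moisture flux per unit ridge length: F = V × PW = 24 × 39 = 936 mm·m/s.
Spread over the 52 km slope with efficiency ε = 0.50: R = ε·F/W = 0.50 × 936 / 52000 m = 9.000e-03 mm/s.
R = 9.000e-03 × 3600 = 32.4 mm/hr.

R ≈ 32.4 mm/hr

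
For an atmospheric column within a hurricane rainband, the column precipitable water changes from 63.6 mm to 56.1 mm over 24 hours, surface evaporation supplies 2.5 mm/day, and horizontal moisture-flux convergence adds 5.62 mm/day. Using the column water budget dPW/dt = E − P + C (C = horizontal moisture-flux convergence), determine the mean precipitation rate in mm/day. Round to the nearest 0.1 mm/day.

dPW/dt = (56.1 − 63.6) mm / (24/24 day) = -7.500 mm/day.
P = E + C − dPW/dt = 2.5 + (5.62) − (-7.500) = 15.6 mm/day.

P ≈ 15.6 mm/day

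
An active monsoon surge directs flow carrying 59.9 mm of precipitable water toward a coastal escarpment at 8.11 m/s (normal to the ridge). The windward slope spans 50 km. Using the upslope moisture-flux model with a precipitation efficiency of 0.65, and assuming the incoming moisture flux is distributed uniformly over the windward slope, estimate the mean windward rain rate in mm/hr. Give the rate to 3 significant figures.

R ≈ 22.7 mm/hr

Incoming column moisture flux per unit ridge length: F = V × PW = 8.11 × 59.9 = 485.789 mm·m/s.
Spread over the 50 km slope with efficiency ε = 0.65: R = ε·F/W = 0.65 × 485.789 / 50000 m = 6.315e-03 mm/s.
R = 6.315e-03 × 3600 = 22.7 mm/hr.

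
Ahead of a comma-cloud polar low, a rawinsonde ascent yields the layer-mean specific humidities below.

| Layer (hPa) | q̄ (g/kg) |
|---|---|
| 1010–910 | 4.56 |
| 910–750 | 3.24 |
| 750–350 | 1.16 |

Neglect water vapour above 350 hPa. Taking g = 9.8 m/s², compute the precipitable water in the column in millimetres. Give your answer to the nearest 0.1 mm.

Precipitable water is the column-integrated vapour mass per unit area: PW = (1/g) Σ q̄ Δp, with q in kg/kg and Δp in Pa (1 kg/m² of water = 1 mm).
Layer 1010–910 hPa: Δp = 100 hPa = 10000 Pa, q̄ = 0.00456 kg/kg → 0.00456 × 10000 / 9.8 = 4.65 mm
Layer 910–750 hPa: Δp = 160 hPa = 16000 Pa, q̄ = 0.00324 kg/kg → 0.00324 × 16000 / 9.8 = 5.29 mm
Layer 750–350 hPa: Δp = 400 hPa = 40000 Pa, q̄ = 0.00116 kg/kg → 0.00116 × 40000 / 9.8 = 4.73 mm
PW = 4.65 + 5.29 + 4.73 = 14.67 ≈ 14.7 mm.

PW ≈ 14.7 mm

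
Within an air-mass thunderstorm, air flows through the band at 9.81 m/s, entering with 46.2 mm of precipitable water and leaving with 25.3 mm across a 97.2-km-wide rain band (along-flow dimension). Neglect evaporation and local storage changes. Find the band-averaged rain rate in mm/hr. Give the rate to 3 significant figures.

R ≈ 7.59 mm/hr

Column moisture flux per unit crosswind length is F = V × PW.
Inflow: F_in = 9.81 × 46.2 = 453.222 mm·m/s
Outflow: F_out = 9.81 × 25.3 = 248.193 mm·m/s
Steady-state rate R = (F_in − F_out)/L = (453.222 − 248.193) / 97200 m = 2.109e-03 mm/s.
R = 2.109e-03 × 3600 = 7.59 mm/hr.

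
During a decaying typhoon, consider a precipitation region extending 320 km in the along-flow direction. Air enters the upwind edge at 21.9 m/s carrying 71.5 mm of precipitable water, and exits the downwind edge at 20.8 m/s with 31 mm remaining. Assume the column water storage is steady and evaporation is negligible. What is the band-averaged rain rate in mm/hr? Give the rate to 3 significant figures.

Column moisture flux per unit crosswind length is F = V × PW.
Inflow: F_in = 21.9 × 71.5 = 1565.85 mm·m/s
Outflow: F_out = 20.8 × 31 = 644.8 mm·m/s
Steady-state rate R = (F_in − F_out)/L = (1565.85 − 644.8) / 320000 m = 2.878e-03 mm/s.
R = 2.878e-03 × 3600 = 10.4 mm/hr.

R ≈ 10.4 mm/hr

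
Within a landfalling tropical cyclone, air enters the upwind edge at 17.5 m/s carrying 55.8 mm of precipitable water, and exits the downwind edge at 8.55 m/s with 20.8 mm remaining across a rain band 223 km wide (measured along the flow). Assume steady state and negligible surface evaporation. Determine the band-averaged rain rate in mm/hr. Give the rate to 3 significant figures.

Column moisture flux per unit crosswind length is F = V × PW.
Inflow: F_in = 17.5 × 55.8 = 976.5 mm·m/s
Outflow: F_out = 8.55 × 20.8 = 177.84 mm·m/s
Steady-state rate R = (F_in − F_out)/L = (976.5 − 177.84) / 223000 m = 3.581e-03 mm/s.
R = 3.581e-03 × 3600 = 12.9 mm/hr.

R ≈ 12.9 mm/hr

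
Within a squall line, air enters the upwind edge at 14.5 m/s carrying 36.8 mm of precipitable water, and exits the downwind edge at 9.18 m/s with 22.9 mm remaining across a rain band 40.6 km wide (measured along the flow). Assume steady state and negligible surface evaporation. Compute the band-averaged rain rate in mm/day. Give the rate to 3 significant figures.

Column moisture flux per unit crosswind length is F = V × PW.
Inflow: F_in = 14.5 × 36.8 = 533.6 mm·m/s
Outflow: F_out = 9.18 × 22.9 = 210.222 mm·m/s
Steady-state rate R = (F_in − F_out)/L = (533.6 − 210.222) / 40600 m = 7.965e-03 mm/s.
R = 7.965e-03 × 3600 × 24 = 688 mm/day.

R ≈ 688 mm/day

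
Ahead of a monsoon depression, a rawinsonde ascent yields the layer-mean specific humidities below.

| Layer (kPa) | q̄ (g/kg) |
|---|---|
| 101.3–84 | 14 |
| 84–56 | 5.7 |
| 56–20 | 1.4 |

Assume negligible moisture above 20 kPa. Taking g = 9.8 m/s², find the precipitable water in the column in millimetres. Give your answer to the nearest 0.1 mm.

Precipitable water is the column-integrated vapour mass per unit area: PW = (1/g) Σ q̄ Δp, with q in kg/kg and Δp in Pa (1 kg/m² of water = 1 mm).
Layer 101.3–84 kPa: Δp = 173 hPa = 17300 Pa, q̄ = 0.014 kg/kg → 0.014 × 17300 / 9.8 = 24.71 mm
Layer 84–56 kPa: Δp = 280 hPa = 28000 Pa, q̄ = 0.0057 kg/kg → 0.0057 × 28000 / 9.8 = 16.29 mm
Layer 56–20 kPa: Δp = 360 hPa = 36000 Pa, q̄ = 0.0014 kg/kg → 0.0014 × 36000 / 9.8 = 5.14 mm
PW = 24.71 + 16.29 + 5.14 = 46.14 ≈ 46.1 mm.

PW ≈ 46.1 mm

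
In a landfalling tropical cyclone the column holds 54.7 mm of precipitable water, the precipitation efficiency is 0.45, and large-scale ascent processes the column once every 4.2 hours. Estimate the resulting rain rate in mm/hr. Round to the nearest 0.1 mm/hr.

R ≈ 5.9 mm/hr

Each overturning extracts ε × PW = 0.45 × 54.7 = 24.615 mm.
Rate = ε·PW / τ = 24.615 / 4.2 h = 5.9 mm/hr.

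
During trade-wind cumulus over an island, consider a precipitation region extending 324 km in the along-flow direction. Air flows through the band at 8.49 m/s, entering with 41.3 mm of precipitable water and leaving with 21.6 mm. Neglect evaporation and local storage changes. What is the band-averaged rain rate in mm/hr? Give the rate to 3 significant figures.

R ≈ 1.86 mm/hr

Column moisture flux per unit crosswind length is F = V × PW.
Inflow: F_in = 8.49 × 41.3 = 350.637 mm·m/s
Outflow: F_out = 8.49 × 21.6 = 183.384 mm·m/s
Steady-state rate R = (F_in − F_out)/L = (350.637 − 183.384) / 324000 m = 5.162e-04 mm/s.
R = 5.162e-04 × 3600 = 1.86 mm/hr.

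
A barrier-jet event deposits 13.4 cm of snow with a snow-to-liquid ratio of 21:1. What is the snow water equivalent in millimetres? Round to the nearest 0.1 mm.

SWE ≈ 6.4 mm

SWE = snow depth / ratio = 13.4 cm / 21 = 0.638 cm = 6.4 mm.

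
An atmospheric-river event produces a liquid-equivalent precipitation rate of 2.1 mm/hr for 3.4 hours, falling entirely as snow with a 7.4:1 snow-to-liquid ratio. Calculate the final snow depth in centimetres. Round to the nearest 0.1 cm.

Liquid-equivalent depth = 2.1 × 3.4 = 7.14 mm.
Snow depth = 7.14 mm × 7.4 = 52.836 mm = 5.3 cm.

snow depth ≈ 5.3 cm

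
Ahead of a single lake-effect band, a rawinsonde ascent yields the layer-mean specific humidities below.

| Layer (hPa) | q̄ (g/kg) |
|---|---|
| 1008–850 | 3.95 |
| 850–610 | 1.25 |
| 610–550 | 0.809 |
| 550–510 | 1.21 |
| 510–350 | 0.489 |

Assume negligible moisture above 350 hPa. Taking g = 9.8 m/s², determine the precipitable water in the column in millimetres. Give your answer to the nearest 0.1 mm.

Precipitable water is the column-integrated vapour mass per unit area: PW = (1/g) Σ q̄ Δp, with q in kg/kg and Δp in Pa (1 kg/m² of water = 1 mm).
Layer 1008–850 hPa: Δp = 158 hPa = 15800 Pa, q̄ = 0.00395 kg/kg → 0.00395 × 15800 / 9.8 = 6.37 mm
Layer 850–610 hPa: Δp = 240 hPa = 24000 Pa, q̄ = 0.00125 kg/kg → 0.00125 × 24000 / 9.8 = 3.06 mm
Layer 610–550 hPa: Δp = 60 hPa = 6000 Pa, q̄ = 0.000809 kg/kg → 0.000809 × 6000 / 9.8 = 0.50 mm
Layer 550–510 hPa: Δp = 40 hPa = 4000 Pa, q̄ = 0.00121 kg/kg → 0.00121 × 4000 / 9.8 = 0.49 mm
Layer 510–350 hPa: Δp = 160 hPa = 16000 Pa, q̄ = 0.000489 kg/kg → 0.000489 × 16000 / 9.8 = 0.80 mm
PW = 6.37 + 3.06 + 0.50 + 0.49 + 0.80 = 11.22 ≈ 11.2 mm.

PW ≈ 11.2 mm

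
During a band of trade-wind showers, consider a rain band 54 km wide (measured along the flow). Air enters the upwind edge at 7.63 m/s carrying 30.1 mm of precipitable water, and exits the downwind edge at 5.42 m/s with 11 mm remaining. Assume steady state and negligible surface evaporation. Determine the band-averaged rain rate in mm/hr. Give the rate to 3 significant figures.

R ≈ 11.3 mm/hr

Column moisture flux per unit crosswind length is F = V × PW.
Inflow: F_in = 7.63 × 30.1 = 229.663 mm·m/s
Outflow: F_out = 5.42 × 11 = 59.62 mm·m/s
Steady-state rate R = (F_in − F_out)/L = (229.663 − 59.62) / 54000 m = 3.149e-03 mm/s.
R = 3.149e-03 × 3600 = 11.3 mm/hr.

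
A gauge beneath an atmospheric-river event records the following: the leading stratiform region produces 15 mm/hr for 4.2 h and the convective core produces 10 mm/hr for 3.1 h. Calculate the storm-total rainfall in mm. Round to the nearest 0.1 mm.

Total = Σ Rᵢ Δtᵢ = 15 × 4.2 + 10 × 3.1
      = 63 + 31 = 94.0 mm.

total ≈ 94.0 mm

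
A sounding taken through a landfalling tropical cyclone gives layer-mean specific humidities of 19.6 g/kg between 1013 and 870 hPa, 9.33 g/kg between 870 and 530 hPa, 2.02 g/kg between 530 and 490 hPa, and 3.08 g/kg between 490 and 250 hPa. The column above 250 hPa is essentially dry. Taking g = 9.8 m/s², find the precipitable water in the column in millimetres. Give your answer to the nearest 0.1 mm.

PW ≈ 69.3 mm

Precipitable water is the column-integrated vapour mass per unit area: PW = (1/g) Σ q̄ Δp, with q in kg/kg and Δp in Pa (1 kg/m² of water = 1 mm).
Layer 1013–870 hPa: Δp = 143 hPa = 14300 Pa, q̄ = 0.0196 kg/kg → 0.0196 × 14300 / 9.8 = 28.60 mm
Layer 870–530 hPa: Δp = 340 hPa = 34000 Pa, q̄ = 0.00933 kg/kg → 0.00933 × 34000 / 9.8 = 32.37 mm
Layer 530–490 hPa: Δp = 40 hPa = 4000 Pa, q̄ = 0.00202 kg/kg → 0.00202 × 4000 / 9.8 = 0.82 mm
Layer 490–250 hPa: Δp = 240 hPa = 24000 Pa, q̄ = 0.00308 kg/kg → 0.00308 × 24000 / 9.8 = 7.54 mm
PW = 28.60 + 32.37 + 0.82 + 7.54 = 69.33 ≈ 69.3 mm.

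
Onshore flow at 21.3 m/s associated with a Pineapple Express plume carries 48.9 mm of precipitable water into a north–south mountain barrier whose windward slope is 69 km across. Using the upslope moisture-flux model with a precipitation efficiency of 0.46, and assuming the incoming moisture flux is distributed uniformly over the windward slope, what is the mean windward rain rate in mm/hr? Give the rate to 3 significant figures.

Incoming column moisture flux per unit ridge length: F = V × PW = 21.3 × 48.9 = 1041.57 mm·m/s.
Spread over the 69 km slope with efficiency ε = 0.46: R = ε·F/W = 0.46 × 1041.57 / 69000 m = 6.944e-03 mm/s.
R = 6.944e-03 × 3600 = 25.0 mm/hr.

R ≈ 25.0 mm/hr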